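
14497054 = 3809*3806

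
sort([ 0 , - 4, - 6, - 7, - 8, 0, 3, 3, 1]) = [ - 8, - 7, - 6 ,-4, 0,  0,  1, 3,3]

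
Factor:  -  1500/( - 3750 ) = 2^1*5^( - 1) = 2/5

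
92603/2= 46301 + 1/2 = 46301.50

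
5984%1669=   977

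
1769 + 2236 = 4005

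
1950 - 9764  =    -  7814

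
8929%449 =398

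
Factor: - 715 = -5^1 * 11^1*13^1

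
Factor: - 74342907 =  -3^3 *2753441^1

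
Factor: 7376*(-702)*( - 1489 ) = 7709970528 = 2^5*3^3*13^1*461^1 * 1489^1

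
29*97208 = 2819032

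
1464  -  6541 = - 5077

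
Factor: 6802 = 2^1*19^1*179^1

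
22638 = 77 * 294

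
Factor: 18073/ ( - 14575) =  - 5^( - 2 )*31^1 = - 31/25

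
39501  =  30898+8603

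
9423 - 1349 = 8074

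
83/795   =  83/795 = 0.10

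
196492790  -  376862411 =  - 180369621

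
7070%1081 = 584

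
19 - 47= - 28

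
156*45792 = 7143552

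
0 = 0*6589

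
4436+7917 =12353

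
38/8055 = 38/8055 = 0.00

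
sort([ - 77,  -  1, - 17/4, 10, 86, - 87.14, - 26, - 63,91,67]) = [  -  87.14, - 77, - 63, - 26, - 17/4 , - 1, 10, 67, 86, 91] 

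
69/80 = 69/80= 0.86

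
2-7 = -5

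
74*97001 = 7178074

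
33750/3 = 11250 =11250.00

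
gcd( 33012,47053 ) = 1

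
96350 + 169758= 266108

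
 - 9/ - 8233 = 9/8233 = 0.00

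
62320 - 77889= - 15569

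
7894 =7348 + 546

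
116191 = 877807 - 761616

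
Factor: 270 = 2^1 * 3^3*5^1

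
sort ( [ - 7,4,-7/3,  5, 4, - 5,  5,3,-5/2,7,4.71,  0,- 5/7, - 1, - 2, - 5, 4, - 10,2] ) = [-10,-7,-5, - 5,-5/2, - 7/3,-2,-1, - 5/7,0,2, 3, 4, 4, 4  ,  4.71,  5,5,7]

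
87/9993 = 29/3331= 0.01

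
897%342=213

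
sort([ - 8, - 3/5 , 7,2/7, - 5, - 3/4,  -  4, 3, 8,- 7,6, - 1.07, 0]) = [ - 8, - 7, - 5 , - 4 , - 1.07 , - 3/4, -3/5,0, 2/7,  3,6, 7,  8] 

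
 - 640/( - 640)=1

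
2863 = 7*409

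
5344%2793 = 2551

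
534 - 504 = 30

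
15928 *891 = 14191848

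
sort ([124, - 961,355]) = [ - 961,124,355 ]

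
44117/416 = 106  +  21/416 = 106.05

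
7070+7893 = 14963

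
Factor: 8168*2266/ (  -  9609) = -2^4 *3^(-1)*11^1* 103^1*1021^1*3203^(-1 ) = -18508688/9609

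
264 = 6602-6338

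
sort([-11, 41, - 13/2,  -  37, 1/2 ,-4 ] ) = [-37,-11, -13/2, - 4, 1/2, 41]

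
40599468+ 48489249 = 89088717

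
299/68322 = 299/68322 = 0.00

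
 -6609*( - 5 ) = 33045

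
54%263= 54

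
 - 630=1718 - 2348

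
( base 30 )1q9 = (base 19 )4ch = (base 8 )3231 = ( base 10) 1689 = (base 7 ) 4632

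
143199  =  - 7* (  -  20457) 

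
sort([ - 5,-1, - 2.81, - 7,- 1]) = [ - 7, - 5,-2.81 ,-1, - 1 ]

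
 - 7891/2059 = -7891/2059=-3.83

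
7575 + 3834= 11409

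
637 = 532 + 105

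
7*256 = 1792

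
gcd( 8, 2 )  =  2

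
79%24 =7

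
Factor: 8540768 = 2^5*266899^1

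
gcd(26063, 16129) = 1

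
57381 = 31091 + 26290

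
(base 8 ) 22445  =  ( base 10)9509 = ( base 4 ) 2110211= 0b10010100100101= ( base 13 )4436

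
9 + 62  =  71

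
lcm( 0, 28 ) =0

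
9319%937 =886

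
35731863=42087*849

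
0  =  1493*0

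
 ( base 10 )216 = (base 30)76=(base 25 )8g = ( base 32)6o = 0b11011000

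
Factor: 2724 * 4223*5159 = 2^2 * 3^1 * 7^1 * 11^1*41^1*67^1 * 103^1*227^1=59346308868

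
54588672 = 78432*696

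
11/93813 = 11/93813 = 0.00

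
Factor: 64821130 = 2^1*5^1 * 11^1*23^1*25621^1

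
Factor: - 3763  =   - 53^1*71^1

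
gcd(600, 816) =24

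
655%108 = 7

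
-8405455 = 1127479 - 9532934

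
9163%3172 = 2819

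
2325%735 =120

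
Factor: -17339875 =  - 5^3 * 7^2*19^1* 149^1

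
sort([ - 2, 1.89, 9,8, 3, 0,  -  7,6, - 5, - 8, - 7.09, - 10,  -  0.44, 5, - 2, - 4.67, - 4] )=[ - 10, - 8, - 7.09, - 7, - 5, - 4.67, - 4, - 2, - 2, - 0.44, 0, 1.89,3,5 , 6,  8 , 9] 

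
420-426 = -6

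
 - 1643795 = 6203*( -265)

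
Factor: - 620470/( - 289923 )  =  2^1* 3^( -1) * 5^1  *  241^ ( - 1 )*401^( - 1 )*62047^1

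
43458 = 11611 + 31847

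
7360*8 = 58880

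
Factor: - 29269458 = - 2^1*3^3  *  542027^1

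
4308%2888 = 1420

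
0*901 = 0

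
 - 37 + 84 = 47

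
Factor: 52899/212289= 229/919 = 229^1*919^( - 1) 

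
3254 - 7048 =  - 3794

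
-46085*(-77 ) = 3548545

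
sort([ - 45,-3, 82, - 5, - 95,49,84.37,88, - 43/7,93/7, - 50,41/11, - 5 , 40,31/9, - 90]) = [ - 95, - 90,-50,  -  45 , - 43/7,-5, -5,-3,31/9 , 41/11,93/7, 40,49, 82,84.37,88]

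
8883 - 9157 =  - 274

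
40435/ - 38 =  - 40435/38 = - 1064.08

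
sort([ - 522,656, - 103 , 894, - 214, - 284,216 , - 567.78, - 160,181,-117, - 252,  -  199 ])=[ - 567.78, - 522,  -  284,-252, - 214, - 199, - 160, - 117, - 103,181, 216,656,894]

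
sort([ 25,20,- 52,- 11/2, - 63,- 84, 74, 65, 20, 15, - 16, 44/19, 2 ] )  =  [ - 84, - 63, - 52,  -  16,-11/2, 2,44/19, 15, 20, 20,25, 65 , 74] 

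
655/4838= 655/4838 = 0.14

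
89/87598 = 89/87598 = 0.00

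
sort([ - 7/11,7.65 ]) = [ - 7/11 , 7.65 ] 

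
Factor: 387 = 3^2*43^1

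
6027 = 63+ 5964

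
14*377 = 5278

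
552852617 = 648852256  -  95999639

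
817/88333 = 817/88333 = 0.01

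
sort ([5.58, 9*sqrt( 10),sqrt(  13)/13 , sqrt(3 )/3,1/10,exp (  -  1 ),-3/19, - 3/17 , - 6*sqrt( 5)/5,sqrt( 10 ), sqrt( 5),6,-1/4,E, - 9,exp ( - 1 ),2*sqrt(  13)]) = [-9,-6*sqrt( 5)/5 ,-1/4 , - 3/17, - 3/19,  1/10,sqrt(13)/13, exp( - 1 ) , exp(-1), sqrt( 3)/3, sqrt(  5) , E, sqrt( 10),5.58, 6,2*sqrt ( 13),9 *sqrt( 10) ]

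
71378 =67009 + 4369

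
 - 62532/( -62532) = 1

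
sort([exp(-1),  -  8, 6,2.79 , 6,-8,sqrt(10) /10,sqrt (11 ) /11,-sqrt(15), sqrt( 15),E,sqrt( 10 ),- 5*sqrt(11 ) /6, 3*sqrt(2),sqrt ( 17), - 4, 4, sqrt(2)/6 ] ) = [ - 8,-8, - 4,-sqrt( 15),-5*sqrt(11)/6 , sqrt(2 )/6,sqrt(11) /11, sqrt( 10) /10,  exp (-1),E, 2.79, sqrt( 10 ), sqrt( 15),4,sqrt(17 ),3*sqrt (2),6,6]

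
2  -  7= -5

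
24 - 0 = 24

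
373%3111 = 373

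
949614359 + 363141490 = 1312755849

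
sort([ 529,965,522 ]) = [522, 529,965] 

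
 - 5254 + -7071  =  -12325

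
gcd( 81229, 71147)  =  1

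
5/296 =5/296 = 0.02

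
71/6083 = 71/6083 = 0.01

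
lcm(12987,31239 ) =1155843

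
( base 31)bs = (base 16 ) 171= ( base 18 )129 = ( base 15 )199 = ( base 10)369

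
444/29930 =222/14965 = 0.01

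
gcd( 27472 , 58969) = 1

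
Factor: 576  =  2^6 * 3^2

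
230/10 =23=23.00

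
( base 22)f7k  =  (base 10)7434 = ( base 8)16412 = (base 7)30450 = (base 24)CLI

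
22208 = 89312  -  67104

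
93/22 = 4  +  5/22 = 4.23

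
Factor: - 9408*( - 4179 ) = 2^6 * 3^2*7^3 * 199^1 = 39316032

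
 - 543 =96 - 639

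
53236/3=17745 + 1/3 = 17745.33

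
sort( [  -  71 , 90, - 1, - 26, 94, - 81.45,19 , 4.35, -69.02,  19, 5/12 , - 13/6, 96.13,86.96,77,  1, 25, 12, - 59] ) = [ -81.45,-71,-69.02, - 59, - 26, - 13/6, - 1,5/12,1,4.35,12,19, 19,25,77, 86.96, 90, 94, 96.13 ] 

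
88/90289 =88/90289 = 0.00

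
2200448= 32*68764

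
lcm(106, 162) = 8586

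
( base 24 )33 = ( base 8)113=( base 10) 75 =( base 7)135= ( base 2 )1001011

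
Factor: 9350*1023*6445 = 61646747250 = 2^1*  3^1*5^3*11^2*17^1*31^1*  1289^1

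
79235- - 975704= 1054939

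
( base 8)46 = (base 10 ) 38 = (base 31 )17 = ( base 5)123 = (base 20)1i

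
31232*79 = 2467328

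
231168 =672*344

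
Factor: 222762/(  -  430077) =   -  274/529 = -2^1 * 23^(  -  2)*137^1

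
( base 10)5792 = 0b1011010100000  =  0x16A0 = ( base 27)7PE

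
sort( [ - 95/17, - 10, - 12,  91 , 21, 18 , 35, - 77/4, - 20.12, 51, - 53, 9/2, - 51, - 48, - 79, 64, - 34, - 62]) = [-79, - 62, -53, - 51, - 48, - 34 , - 20.12 , - 77/4,  -  12,- 10, - 95/17, 9/2, 18, 21,35, 51,  64, 91]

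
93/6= 15 + 1/2 = 15.50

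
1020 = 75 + 945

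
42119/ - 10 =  - 42119/10  =  - 4211.90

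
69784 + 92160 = 161944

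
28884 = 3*9628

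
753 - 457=296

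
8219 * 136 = 1117784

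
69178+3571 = 72749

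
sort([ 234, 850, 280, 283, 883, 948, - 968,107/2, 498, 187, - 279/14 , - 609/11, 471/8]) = [-968, - 609/11,-279/14, 107/2,471/8, 187, 234,  280, 283, 498,850,883, 948 ]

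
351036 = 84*4179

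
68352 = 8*8544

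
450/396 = 25/22=1.14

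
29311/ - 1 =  -29311 + 0/1 = - 29311.00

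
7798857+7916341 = 15715198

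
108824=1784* 61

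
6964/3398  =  3482/1699 = 2.05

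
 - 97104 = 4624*( - 21 )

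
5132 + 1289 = 6421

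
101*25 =2525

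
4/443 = 4/443 = 0.01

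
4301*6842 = 29427442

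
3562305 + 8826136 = 12388441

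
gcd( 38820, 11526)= 6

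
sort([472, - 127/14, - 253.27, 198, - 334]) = [- 334,- 253.27,  -  127/14 , 198, 472]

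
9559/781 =869/71  =  12.24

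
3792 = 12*316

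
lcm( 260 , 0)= 0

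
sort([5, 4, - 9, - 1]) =[-9, - 1 , 4, 5]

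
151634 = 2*75817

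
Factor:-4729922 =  - 2^1*617^1 * 3833^1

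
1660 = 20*83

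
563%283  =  280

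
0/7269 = 0 = 0.00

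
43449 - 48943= - 5494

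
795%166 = 131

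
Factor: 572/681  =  2^2*3^ ( - 1)*11^1*13^1*227^(  -  1 )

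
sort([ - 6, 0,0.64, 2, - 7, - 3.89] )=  [- 7,  -  6,  -  3.89, 0, 0.64,  2]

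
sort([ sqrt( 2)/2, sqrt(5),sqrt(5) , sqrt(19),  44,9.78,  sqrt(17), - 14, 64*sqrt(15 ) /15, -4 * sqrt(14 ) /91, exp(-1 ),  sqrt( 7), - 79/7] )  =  [-14,-79/7,  -  4*sqrt(14 )/91,  exp( - 1 ),sqrt( 2 )/2,sqrt( 5 ), sqrt(5),  sqrt(7),sqrt(17 ),  sqrt(19 ), 9.78, 64*sqrt( 15) /15,44]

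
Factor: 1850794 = 2^1*11^1*84127^1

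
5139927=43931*117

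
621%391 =230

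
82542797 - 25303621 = 57239176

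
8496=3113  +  5383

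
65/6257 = 65/6257 = 0.01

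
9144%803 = 311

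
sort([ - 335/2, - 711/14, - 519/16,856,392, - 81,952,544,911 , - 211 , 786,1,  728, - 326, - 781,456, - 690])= [ - 781, - 690, - 326 ,-211, - 335/2, - 81, - 711/14,-519/16,  1,392, 456 , 544,728,786  ,  856,911,952]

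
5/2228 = 5/2228 = 0.00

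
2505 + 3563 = 6068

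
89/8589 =89/8589 = 0.01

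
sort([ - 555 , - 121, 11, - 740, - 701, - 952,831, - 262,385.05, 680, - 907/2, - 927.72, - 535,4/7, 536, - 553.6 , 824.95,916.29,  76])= [ - 952, - 927.72 , - 740, - 701, - 555,-553.6, - 535, - 907/2, - 262,-121 , 4/7,11, 76 , 385.05,  536,680, 824.95,831, 916.29 ] 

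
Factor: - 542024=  - 2^3* 7^1*9679^1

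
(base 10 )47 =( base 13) 38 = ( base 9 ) 52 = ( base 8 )57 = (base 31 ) 1g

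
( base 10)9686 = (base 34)8cu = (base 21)10k5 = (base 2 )10010111010110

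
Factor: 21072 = 2^4*3^1 * 439^1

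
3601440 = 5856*615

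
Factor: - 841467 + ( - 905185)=  -  1746652 =- 2^2  *  83^1 * 5261^1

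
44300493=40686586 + 3613907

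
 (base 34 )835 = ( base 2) 10010010001011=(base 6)111151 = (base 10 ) 9355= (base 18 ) 1afd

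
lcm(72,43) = 3096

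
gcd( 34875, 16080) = 15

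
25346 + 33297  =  58643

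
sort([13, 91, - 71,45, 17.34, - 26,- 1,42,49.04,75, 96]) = [ - 71, - 26,-1,13,17.34 , 42,45, 49.04,  75,91,96]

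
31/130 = 31/130 = 0.24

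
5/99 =5/99 = 0.05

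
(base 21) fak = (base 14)26CD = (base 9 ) 10345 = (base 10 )6845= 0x1ABD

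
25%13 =12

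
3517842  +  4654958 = 8172800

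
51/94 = 51/94 = 0.54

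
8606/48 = 179 + 7/24 = 179.29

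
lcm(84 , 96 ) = 672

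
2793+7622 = 10415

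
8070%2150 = 1620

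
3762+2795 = 6557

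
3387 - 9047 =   -  5660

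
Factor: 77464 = 2^3*23^1*421^1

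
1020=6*170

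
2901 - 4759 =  - 1858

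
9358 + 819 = 10177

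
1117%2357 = 1117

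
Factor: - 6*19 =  - 2^1 * 3^1*19^1 = - 114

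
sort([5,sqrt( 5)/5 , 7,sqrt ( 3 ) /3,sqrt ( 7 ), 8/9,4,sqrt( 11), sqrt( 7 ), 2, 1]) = [sqrt (5 )/5,sqrt(3)/3,8/9,1,2,sqrt(7), sqrt(7 ),sqrt( 11 ),4, 5,7]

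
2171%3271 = 2171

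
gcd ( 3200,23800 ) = 200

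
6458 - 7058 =  -  600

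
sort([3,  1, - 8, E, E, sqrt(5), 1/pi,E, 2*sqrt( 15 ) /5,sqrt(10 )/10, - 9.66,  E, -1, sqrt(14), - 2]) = [ - 9.66, - 8,-2, - 1, sqrt(10)/10 , 1/pi, 1, 2*sqrt( 15 ) /5,  sqrt(5 ), E, E,  E, E, 3, sqrt( 14)]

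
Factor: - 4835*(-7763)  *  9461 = 5^1 * 7^1*967^1*1109^1 * 9461^1 = 355110167405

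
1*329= 329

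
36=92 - 56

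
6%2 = 0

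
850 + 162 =1012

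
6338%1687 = 1277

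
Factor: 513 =3^3*19^1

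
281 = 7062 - 6781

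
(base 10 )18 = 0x12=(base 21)i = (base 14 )14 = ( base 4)102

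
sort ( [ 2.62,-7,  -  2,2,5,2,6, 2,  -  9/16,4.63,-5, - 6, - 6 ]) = [ - 7 , - 6, - 6, - 5, - 2, - 9/16,2, 2,2,2.62,4.63,  5,6 ] 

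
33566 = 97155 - 63589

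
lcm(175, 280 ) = 1400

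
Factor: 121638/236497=2^1*3^1*11^1*19^1*61^( - 1 )*97^1*3877^( - 1 )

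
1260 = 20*63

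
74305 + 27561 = 101866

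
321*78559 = 25217439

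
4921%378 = 7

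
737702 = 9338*79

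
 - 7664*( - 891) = 6828624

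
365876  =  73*5012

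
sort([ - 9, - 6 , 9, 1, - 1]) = [ - 9,  -  6,- 1,1,9] 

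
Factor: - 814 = - 2^1*11^1*37^1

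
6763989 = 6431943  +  332046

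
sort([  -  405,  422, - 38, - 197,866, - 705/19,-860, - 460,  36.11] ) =[  -  860, - 460, - 405 , - 197, - 38, - 705/19,36.11,422 , 866]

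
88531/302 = 293 + 45/302=293.15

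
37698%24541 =13157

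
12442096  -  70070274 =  - 57628178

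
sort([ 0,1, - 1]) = [-1,0,1]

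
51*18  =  918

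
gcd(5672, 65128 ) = 8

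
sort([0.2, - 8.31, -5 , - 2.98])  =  [ - 8.31, - 5,-2.98,0.2 ] 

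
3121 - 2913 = 208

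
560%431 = 129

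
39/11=39/11= 3.55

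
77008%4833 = 4513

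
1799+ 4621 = 6420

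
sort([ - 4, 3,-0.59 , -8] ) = [ - 8 , - 4 ,-0.59 , 3 ]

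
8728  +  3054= 11782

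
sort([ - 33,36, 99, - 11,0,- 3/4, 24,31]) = [ - 33, - 11, - 3/4, 0, 24,31 , 36,99]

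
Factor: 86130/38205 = 2^1*11^1*29^1*283^( - 1 )=638/283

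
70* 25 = 1750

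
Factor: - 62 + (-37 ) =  - 3^2*11^1 = - 99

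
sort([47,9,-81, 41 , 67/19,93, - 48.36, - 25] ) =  [-81,-48.36,-25, 67/19, 9,41, 47,93]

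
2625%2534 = 91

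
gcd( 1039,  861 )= 1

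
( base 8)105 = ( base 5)234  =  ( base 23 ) 30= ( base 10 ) 69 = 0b1000101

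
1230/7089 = 410/2363 = 0.17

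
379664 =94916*4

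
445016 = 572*778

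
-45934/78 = -589 + 4/39 = -  588.90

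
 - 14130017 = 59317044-73447061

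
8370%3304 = 1762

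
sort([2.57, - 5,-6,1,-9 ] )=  [ - 9 , - 6, -5, 1, 2.57 ]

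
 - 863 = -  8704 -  - 7841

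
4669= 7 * 667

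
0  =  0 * 275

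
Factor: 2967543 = 3^3*131^1*839^1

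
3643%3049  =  594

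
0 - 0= 0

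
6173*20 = 123460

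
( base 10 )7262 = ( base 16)1c5e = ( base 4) 1301132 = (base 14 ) 290A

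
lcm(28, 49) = 196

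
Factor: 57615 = 3^1*5^1*23^1*167^1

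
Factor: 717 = 3^1*239^1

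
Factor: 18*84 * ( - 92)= - 2^5*3^3*7^1*23^1 = -139104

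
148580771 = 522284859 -373704088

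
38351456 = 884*43384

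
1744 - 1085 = 659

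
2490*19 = 47310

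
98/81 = 98/81 = 1.21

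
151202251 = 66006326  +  85195925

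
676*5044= 3409744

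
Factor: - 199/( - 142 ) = 2^( - 1)*71^( - 1) * 199^1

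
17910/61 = 293 + 37/61 = 293.61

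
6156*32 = 196992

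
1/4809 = 1/4809 = 0.00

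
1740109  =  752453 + 987656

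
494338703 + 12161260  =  506499963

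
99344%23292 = 6176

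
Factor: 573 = 3^1*191^1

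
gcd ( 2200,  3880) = 40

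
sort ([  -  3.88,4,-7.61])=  [-7.61,-3.88,4]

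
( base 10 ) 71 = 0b1000111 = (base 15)4b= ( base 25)2L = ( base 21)38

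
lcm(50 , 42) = 1050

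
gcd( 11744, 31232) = 32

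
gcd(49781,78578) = 1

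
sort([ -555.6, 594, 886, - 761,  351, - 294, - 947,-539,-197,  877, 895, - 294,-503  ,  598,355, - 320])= [  -  947,-761, - 555.6, - 539, -503, - 320, -294,  -  294,  -  197,  351,  355  ,  594,598, 877,886,  895 ] 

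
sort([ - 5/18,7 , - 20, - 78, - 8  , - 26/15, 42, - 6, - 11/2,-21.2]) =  [-78, - 21.2, - 20,  -  8,-6  , - 11/2, - 26/15,-5/18 , 7  ,  42]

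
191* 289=55199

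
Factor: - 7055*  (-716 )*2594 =13103279720 = 2^3*5^1*17^1*83^1*179^1 * 1297^1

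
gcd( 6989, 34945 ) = 6989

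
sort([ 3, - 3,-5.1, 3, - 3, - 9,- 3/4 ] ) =[ - 9, - 5.1, - 3, - 3,  -  3/4, 3,3]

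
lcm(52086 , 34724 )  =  104172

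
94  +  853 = 947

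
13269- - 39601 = 52870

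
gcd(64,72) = 8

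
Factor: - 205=-5^1*41^1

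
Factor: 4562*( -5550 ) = -25319100 = - 2^2 *3^1*5^2*37^1*2281^1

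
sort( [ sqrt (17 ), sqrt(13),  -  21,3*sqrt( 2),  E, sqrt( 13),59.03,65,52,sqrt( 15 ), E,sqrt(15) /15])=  [ - 21,sqrt(15)/15,E, E, sqrt( 13 ),  sqrt(13),sqrt(15), sqrt( 17), 3*sqrt( 2), 52,59.03, 65] 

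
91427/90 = 1015 + 77/90 = 1015.86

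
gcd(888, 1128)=24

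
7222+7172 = 14394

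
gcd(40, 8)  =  8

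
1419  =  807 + 612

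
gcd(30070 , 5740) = 10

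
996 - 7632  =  -6636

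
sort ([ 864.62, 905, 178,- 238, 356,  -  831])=[ - 831, - 238,178,  356 , 864.62 , 905 ]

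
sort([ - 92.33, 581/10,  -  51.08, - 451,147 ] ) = [ - 451, - 92.33, - 51.08,581/10, 147]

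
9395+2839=12234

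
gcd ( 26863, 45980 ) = 1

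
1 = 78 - 77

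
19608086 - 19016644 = 591442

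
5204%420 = 164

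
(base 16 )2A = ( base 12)36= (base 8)52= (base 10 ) 42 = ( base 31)1B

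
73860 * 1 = 73860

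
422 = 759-337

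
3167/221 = 3167/221 =14.33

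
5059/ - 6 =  - 5059/6 = -  843.17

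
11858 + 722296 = 734154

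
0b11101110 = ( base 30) 7S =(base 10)238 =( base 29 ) 86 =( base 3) 22211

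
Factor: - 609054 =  - 2^1 * 3^1*83^1*1223^1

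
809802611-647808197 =161994414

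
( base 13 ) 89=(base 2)1110001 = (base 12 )95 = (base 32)3H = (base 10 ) 113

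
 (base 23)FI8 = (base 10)8357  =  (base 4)2002211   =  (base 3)102110112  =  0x20a5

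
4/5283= 4/5283  =  0.00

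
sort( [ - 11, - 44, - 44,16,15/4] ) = [ - 44, - 44, - 11 , 15/4 , 16] 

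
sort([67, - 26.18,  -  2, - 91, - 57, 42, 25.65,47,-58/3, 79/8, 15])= [ - 91, - 57, - 26.18, - 58/3, - 2,  79/8,15,25.65,42,47, 67]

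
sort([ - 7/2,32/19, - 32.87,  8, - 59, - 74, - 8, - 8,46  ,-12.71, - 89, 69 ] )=[ - 89 ,-74, - 59, - 32.87, - 12.71,-8, - 8,  -  7/2,32/19,8, 46, 69]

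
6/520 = 3/260 = 0.01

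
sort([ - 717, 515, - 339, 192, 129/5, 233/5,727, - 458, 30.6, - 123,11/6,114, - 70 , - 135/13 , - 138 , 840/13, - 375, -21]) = [ - 717,  -  458,-375 , - 339, -138 , - 123,-70,-21, - 135/13, 11/6, 129/5 , 30.6, 233/5,840/13 , 114 , 192,515 , 727] 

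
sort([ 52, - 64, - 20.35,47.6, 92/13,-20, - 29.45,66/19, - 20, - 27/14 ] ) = [ - 64, - 29.45,- 20.35,  -  20,-20, - 27/14, 66/19,92/13, 47.6, 52] 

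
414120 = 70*5916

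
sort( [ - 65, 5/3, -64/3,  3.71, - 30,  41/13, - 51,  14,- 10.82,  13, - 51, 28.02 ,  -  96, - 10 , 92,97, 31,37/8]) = [-96, - 65, - 51, - 51,-30, - 64/3,-10.82 ,-10, 5/3,41/13, 3.71,  37/8,13,14, 28.02,  31, 92,97 ]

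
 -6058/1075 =-6 + 392/1075 = - 5.64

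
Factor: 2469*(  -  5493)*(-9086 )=2^1*3^2 * 7^1*11^1*59^1*823^1*1831^1  =  123226303662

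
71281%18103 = 16972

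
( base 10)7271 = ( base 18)147H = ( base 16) 1c67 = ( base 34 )69t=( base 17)182C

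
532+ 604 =1136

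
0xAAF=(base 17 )97F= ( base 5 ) 41420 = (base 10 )2735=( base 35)285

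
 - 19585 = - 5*3917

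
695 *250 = 173750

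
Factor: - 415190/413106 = -207595/206553= - 3^(-1) * 5^1*31^( - 1) * 2221^( - 1) * 41519^1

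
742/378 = 1 + 26/27 = 1.96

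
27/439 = 27/439=0.06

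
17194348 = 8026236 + 9168112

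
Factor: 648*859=556632 = 2^3 * 3^4*859^1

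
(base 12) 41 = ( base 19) 2B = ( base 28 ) 1L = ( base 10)49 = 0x31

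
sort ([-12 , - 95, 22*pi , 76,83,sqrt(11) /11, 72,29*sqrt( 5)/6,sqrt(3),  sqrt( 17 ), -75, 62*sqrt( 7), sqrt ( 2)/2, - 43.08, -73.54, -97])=[ -97, - 95,-75, - 73.54 , -43.08,  -  12, sqrt(11)/11, sqrt(2 ) /2,  sqrt ( 3), sqrt( 17), 29 * sqrt ( 5)/6, 22*pi,72, 76, 83, 62*sqrt( 7)]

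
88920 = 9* 9880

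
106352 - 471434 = -365082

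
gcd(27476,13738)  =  13738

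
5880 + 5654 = 11534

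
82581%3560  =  701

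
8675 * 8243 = 71508025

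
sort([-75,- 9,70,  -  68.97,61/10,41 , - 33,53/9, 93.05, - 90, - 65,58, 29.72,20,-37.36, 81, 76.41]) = [ - 90 ,-75, - 68.97, - 65, - 37.36,-33, - 9,53/9, 61/10, 20,29.72,41,58,70, 76.41,81,93.05]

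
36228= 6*6038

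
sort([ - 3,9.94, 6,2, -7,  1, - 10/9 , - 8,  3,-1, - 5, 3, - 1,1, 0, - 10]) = [ - 10, - 8, - 7, - 5,- 3, - 10/9, - 1, - 1 , 0,  1, 1, 2,3,3, 6, 9.94 ]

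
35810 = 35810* 1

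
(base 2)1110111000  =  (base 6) 4224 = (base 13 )583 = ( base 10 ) 952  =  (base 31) UM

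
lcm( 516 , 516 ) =516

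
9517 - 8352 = 1165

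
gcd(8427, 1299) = 3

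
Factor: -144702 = - 2^1*3^2 * 8039^1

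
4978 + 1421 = 6399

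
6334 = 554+5780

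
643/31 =20+23/31 = 20.74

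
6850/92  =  74 + 21/46 = 74.46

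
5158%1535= 553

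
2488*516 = 1283808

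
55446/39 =1421+9/13= 1421.69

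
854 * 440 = 375760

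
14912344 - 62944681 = - 48032337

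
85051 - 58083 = 26968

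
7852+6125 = 13977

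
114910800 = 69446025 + 45464775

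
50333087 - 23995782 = 26337305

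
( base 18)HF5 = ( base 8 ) 13227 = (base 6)42435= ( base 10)5783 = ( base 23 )ala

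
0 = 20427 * 0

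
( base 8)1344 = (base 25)14F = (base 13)44C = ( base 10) 740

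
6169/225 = 27 + 94/225 =27.42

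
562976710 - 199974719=363001991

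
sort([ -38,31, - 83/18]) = [ - 38,- 83/18, 31] 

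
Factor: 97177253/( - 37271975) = -5^(- 2 )*13^( - 1 )*17^1*73^( - 1 )*1571^( - 1 )*5716309^1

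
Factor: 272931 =3^1*90977^1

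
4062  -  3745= 317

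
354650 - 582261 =-227611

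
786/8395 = 786/8395 =0.09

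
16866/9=1874 = 1874.00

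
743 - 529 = 214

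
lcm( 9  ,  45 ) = 45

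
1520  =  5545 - 4025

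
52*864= 44928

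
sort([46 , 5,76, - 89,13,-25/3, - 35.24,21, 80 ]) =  [ - 89,- 35.24,-25/3,5,  13 , 21,46, 76, 80 ]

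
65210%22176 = 20858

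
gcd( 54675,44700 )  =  75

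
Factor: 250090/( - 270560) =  - 2^ ( - 4) * 19^( - 1) * 281^1 = -281/304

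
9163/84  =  1309/12 = 109.08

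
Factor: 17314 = 2^1*11^1*787^1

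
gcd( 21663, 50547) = 7221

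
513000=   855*600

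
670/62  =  10+ 25/31 = 10.81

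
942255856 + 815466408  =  1757722264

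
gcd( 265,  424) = 53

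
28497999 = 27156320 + 1341679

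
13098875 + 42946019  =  56044894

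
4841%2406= 29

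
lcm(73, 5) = 365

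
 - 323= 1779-2102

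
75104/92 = 816 +8/23 =816.35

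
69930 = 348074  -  278144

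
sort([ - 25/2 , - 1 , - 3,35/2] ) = [ - 25/2, -3, - 1,35/2]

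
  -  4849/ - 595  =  4849/595= 8.15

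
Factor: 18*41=738= 2^1*3^2*41^1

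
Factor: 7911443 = 17^1*465379^1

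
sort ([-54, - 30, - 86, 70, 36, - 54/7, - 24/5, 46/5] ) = [  -  86, - 54,  -  30, - 54/7, - 24/5, 46/5,36, 70]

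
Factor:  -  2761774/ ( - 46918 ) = 23459^(-1)*1380887^1 = 1380887/23459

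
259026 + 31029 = 290055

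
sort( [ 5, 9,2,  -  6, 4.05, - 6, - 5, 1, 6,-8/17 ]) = [ - 6,- 6, - 5,-8/17, 1, 2, 4.05, 5,6 , 9]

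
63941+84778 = 148719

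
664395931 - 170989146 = 493406785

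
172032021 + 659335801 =831367822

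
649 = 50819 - 50170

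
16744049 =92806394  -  76062345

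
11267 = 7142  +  4125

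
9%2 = 1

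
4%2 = 0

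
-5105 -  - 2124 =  - 2981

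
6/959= 6/959 = 0.01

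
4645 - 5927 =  - 1282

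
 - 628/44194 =  -  314/22097=- 0.01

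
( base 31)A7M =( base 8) 23171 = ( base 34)8hn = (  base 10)9849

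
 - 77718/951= - 25906/317 = - 81.72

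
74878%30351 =14176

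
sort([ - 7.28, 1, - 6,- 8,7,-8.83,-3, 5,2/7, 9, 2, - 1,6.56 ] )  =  [  -  8.83, - 8, - 7.28,  -  6,-3 , - 1 , 2/7, 1, 2, 5, 6.56,7, 9 ]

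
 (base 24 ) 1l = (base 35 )1a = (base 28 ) 1h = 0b101101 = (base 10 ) 45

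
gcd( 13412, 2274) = 2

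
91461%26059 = 13284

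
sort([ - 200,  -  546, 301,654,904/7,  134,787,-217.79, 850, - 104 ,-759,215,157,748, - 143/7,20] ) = [ - 759, - 546, -217.79,-200,-104,-143/7,20, 904/7,  134,157,215, 301,654,748,787,850 ] 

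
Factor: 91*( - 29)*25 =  - 65975 = - 5^2*7^1*13^1 * 29^1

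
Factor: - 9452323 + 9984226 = 531903 = 3^1*177301^1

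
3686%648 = 446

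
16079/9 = 1786 + 5/9 = 1786.56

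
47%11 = 3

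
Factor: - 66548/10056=-2^ (  -  1)*3^( - 1)*127^1*131^1*419^ ( - 1) = -16637/2514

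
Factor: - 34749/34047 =-3^2*11^1*97^(-1) = -99/97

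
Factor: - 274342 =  - 2^1  *  229^1 * 599^1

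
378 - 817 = -439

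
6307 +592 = 6899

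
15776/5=3155 + 1/5= 3155.20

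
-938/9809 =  - 938/9809  =  - 0.10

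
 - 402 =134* ( - 3 ) 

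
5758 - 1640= 4118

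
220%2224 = 220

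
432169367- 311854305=120315062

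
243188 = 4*60797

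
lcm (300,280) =4200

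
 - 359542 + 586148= 226606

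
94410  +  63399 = 157809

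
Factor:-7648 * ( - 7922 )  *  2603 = 157709147968 = 2^6*17^1 * 19^1*137^1*233^1*239^1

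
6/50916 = 1/8486 = 0.00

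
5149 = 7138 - 1989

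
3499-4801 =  - 1302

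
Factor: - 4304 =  - 2^4*269^1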